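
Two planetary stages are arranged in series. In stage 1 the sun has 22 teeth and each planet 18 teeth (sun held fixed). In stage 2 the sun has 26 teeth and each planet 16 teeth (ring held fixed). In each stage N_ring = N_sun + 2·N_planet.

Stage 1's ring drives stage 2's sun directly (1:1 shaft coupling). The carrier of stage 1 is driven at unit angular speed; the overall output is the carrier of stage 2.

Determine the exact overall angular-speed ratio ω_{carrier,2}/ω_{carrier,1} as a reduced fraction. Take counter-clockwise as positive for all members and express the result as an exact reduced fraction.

Stage 1: N_ring = 22 + 2·18 = 58
Stage 1: 22(ω_s−ω_c) = −58(ω_r−ω_c),  ω_s=0, ω_c=1
Stage 1: ω_r = 1 − (22/58)(0−1) = 40/29
  ⇒ ω_r¹/ω_c¹ = 40/29
Stage 2: N_ring = 26 + 2·16 = 58
Stage 2: 26(ω_s−ω_c) = −58(ω_r−ω_c),  ω_r=0, ω_s=1
Stage 2: 26(1−ω_c) = −58(0−ω_c)  ⇒  84ω_c = 26  ⇒  ω_c = 13/42
  ⇒ ω_c²/ω_s² = 13/42
Coupling ω_s² = ω_r¹ ⇒ overall = 40/29 × 13/42 = 260/609

260/609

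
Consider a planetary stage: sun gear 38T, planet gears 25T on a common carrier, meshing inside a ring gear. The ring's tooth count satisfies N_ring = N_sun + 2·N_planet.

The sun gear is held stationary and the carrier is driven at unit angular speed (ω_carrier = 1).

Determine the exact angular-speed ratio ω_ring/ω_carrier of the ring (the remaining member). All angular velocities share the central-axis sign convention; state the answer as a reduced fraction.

N_ring = 38 + 2·25 = 88
38(ω_s−ω_c) = −88(ω_r−ω_c),  ω_s=0, ω_c=1
ω_r = 1 − (38/88)(0−1) = 63/44
ω_r/ω_c = 63/44

63/44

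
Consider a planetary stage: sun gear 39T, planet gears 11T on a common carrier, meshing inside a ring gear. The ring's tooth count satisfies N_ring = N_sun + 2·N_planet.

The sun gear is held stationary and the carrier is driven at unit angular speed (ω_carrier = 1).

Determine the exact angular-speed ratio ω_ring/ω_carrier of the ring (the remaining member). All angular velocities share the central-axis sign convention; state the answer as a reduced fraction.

N_ring = 39 + 2·11 = 61
39(ω_s−ω_c) = −61(ω_r−ω_c),  ω_s=0, ω_c=1
ω_r = 1 − (39/61)(0−1) = 100/61
ω_r/ω_c = 100/61

100/61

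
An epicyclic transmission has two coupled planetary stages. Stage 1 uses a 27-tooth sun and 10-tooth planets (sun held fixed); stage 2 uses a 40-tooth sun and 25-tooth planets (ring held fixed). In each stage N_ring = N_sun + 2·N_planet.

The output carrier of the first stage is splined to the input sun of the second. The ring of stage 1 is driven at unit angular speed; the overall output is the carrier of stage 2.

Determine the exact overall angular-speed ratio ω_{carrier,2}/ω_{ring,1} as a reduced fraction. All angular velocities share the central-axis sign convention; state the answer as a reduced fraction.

94/481

Stage 1: N_ring = 27 + 2·10 = 47
Stage 1: 27(ω_s−ω_c) = −47(ω_r−ω_c),  ω_s=0, ω_r=1
Stage 1: 27(0−ω_c) = −47(1−ω_c)  ⇒  74ω_c = 47  ⇒  ω_c = 47/74
  ⇒ ω_c¹/ω_r¹ = 47/74
Stage 2: N_ring = 40 + 2·25 = 90
Stage 2: 40(ω_s−ω_c) = −90(ω_r−ω_c),  ω_r=0, ω_s=1
Stage 2: 40(1−ω_c) = −90(0−ω_c)  ⇒  130ω_c = 40  ⇒  ω_c = 4/13
  ⇒ ω_c²/ω_s² = 4/13
Coupling ω_s² = ω_c¹ ⇒ overall = 47/74 × 4/13 = 94/481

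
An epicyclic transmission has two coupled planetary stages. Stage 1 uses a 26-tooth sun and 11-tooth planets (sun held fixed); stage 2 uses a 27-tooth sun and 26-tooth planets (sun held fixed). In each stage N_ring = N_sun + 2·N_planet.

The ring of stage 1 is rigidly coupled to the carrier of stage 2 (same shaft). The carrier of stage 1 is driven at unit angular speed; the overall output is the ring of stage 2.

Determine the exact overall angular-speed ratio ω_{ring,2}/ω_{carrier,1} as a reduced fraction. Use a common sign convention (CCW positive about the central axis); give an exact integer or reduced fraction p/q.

Stage 1: N_ring = 26 + 2·11 = 48
Stage 1: 26(ω_s−ω_c) = −48(ω_r−ω_c),  ω_s=0, ω_c=1
Stage 1: ω_r = 1 − (26/48)(0−1) = 37/24
  ⇒ ω_r¹/ω_c¹ = 37/24
Stage 2: N_ring = 27 + 2·26 = 79
Stage 2: 27(ω_s−ω_c) = −79(ω_r−ω_c),  ω_s=0, ω_c=1
Stage 2: ω_r = 1 − (27/79)(0−1) = 106/79
  ⇒ ω_r²/ω_c² = 106/79
Coupling ω_c² = ω_r¹ ⇒ overall = 37/24 × 106/79 = 1961/948

1961/948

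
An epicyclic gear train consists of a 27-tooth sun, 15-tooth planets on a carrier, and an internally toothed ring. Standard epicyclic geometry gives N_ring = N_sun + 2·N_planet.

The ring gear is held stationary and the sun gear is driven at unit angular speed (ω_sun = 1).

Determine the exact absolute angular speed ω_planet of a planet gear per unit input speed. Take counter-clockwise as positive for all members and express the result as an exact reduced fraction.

-9/10

N_ring = 27 + 2·15 = 57
27(ω_s−ω_c) = −57(ω_r−ω_c),  ω_r=0, ω_s=1
27(1−ω_c) = −57(0−ω_c)  ⇒  84ω_c = 27  ⇒  ω_c = 9/28
sun–planet: 27·(1−9/28) = −15·(ω_p−ω_c)  ⇒  ω_p−ω_c = −(27/15)·(19/28) = -171/140
ω_p = 9/28 − 171/140 = -9/10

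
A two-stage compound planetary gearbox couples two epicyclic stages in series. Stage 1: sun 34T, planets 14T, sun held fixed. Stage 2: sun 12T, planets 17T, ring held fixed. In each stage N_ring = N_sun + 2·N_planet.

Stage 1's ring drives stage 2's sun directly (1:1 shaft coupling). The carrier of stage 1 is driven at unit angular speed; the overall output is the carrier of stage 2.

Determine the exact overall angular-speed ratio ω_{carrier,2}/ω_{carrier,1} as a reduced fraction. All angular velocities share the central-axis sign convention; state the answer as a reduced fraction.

Stage 1: N_ring = 34 + 2·14 = 62
Stage 1: 34(ω_s−ω_c) = −62(ω_r−ω_c),  ω_s=0, ω_c=1
Stage 1: ω_r = 1 − (34/62)(0−1) = 48/31
  ⇒ ω_r¹/ω_c¹ = 48/31
Stage 2: N_ring = 12 + 2·17 = 46
Stage 2: 12(ω_s−ω_c) = −46(ω_r−ω_c),  ω_r=0, ω_s=1
Stage 2: 12(1−ω_c) = −46(0−ω_c)  ⇒  58ω_c = 12  ⇒  ω_c = 6/29
  ⇒ ω_c²/ω_s² = 6/29
Coupling ω_s² = ω_r¹ ⇒ overall = 48/31 × 6/29 = 288/899

288/899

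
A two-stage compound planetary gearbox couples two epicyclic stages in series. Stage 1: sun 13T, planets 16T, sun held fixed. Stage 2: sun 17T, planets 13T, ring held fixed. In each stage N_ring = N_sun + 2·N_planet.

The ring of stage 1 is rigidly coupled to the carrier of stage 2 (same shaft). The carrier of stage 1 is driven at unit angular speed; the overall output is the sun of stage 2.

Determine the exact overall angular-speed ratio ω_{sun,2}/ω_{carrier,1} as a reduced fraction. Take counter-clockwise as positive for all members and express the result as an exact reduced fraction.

Stage 1: N_ring = 13 + 2·16 = 45
Stage 1: 13(ω_s−ω_c) = −45(ω_r−ω_c),  ω_s=0, ω_c=1
Stage 1: ω_r = 1 − (13/45)(0−1) = 58/45
  ⇒ ω_r¹/ω_c¹ = 58/45
Stage 2: N_ring = 17 + 2·13 = 43
Stage 2: 17(ω_s−ω_c) = −43(ω_r−ω_c),  ω_r=0, ω_c=1
Stage 2: ω_s = 1 − (43/17)(0−1) = 60/17
  ⇒ ω_s²/ω_c² = 60/17
Coupling ω_c² = ω_r¹ ⇒ overall = 58/45 × 60/17 = 232/51

232/51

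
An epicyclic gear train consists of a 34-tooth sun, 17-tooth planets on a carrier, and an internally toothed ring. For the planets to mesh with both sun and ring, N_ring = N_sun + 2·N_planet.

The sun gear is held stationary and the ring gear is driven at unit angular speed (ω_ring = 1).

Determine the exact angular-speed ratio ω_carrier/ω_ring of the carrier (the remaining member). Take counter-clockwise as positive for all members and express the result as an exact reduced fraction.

2/3

N_ring = 34 + 2·17 = 68
34(ω_s−ω_c) = −68(ω_r−ω_c),  ω_s=0, ω_r=1
34(0−ω_c) = −68(1−ω_c)  ⇒  102ω_c = 68  ⇒  ω_c = 2/3
ω_c/ω_r = 2/3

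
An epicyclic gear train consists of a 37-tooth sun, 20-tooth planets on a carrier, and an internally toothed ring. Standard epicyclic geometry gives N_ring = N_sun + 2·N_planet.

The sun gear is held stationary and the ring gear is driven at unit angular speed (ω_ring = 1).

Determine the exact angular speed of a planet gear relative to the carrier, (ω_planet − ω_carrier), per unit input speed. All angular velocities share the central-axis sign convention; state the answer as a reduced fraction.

2849/2280

N_ring = 37 + 2·20 = 77
37(ω_s−ω_c) = −77(ω_r−ω_c),  ω_s=0, ω_r=1
37(0−ω_c) = −77(1−ω_c)  ⇒  114ω_c = 77  ⇒  ω_c = 77/114
sun–planet: 37·(0−77/114) = −20·(ω_p−ω_c)  ⇒  ω_p−ω_c = −(37/20)·(-77/114) = 2849/2280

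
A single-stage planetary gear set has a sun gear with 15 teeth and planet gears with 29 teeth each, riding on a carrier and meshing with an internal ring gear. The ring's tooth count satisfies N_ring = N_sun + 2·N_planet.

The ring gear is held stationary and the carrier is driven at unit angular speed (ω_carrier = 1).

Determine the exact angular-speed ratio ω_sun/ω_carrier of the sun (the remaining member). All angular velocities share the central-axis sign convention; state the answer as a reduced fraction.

88/15

N_ring = 15 + 2·29 = 73
15(ω_s−ω_c) = −73(ω_r−ω_c),  ω_r=0, ω_c=1
ω_s = 1 − (73/15)(0−1) = 88/15
ω_s/ω_c = 88/15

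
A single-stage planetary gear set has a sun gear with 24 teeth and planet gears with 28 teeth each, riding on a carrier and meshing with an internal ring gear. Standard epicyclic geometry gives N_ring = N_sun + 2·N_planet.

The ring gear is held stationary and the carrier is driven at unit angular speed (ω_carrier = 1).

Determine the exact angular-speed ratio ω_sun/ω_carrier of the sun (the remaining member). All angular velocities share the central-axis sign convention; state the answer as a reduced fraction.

N_ring = 24 + 2·28 = 80
24(ω_s−ω_c) = −80(ω_r−ω_c),  ω_r=0, ω_c=1
ω_s = 1 − (80/24)(0−1) = 13/3
ω_s/ω_c = 13/3

13/3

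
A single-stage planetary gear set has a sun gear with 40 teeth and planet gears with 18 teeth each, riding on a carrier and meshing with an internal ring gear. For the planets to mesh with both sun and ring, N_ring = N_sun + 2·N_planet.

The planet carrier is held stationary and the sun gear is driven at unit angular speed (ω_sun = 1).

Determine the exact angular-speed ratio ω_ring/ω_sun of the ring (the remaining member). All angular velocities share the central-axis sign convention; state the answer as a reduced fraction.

-10/19

N_ring = 40 + 2·18 = 76
40(ω_s−ω_c) = −76(ω_r−ω_c),  ω_c=0, ω_s=1
ω_r = 0 − (40/76)(1−0) = -10/19
ω_r/ω_s = -10/19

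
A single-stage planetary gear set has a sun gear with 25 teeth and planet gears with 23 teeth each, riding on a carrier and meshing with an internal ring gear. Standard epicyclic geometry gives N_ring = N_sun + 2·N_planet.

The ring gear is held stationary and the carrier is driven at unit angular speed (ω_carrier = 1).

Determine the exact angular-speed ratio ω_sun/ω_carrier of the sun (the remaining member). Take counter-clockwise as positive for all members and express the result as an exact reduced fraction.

N_ring = 25 + 2·23 = 71
25(ω_s−ω_c) = −71(ω_r−ω_c),  ω_r=0, ω_c=1
ω_s = 1 − (71/25)(0−1) = 96/25
ω_s/ω_c = 96/25

96/25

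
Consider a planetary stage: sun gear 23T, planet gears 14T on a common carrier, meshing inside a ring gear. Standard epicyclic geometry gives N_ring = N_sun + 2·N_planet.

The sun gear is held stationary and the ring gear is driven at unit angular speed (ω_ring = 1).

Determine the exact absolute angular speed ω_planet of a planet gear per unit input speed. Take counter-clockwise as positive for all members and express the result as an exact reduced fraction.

51/28

N_ring = 23 + 2·14 = 51
23(ω_s−ω_c) = −51(ω_r−ω_c),  ω_s=0, ω_r=1
23(0−ω_c) = −51(1−ω_c)  ⇒  74ω_c = 51  ⇒  ω_c = 51/74
sun–planet: 23·(0−51/74) = −14·(ω_p−ω_c)  ⇒  ω_p−ω_c = −(23/14)·(-51/74) = 1173/1036
ω_p = 51/74 + 1173/1036 = 51/28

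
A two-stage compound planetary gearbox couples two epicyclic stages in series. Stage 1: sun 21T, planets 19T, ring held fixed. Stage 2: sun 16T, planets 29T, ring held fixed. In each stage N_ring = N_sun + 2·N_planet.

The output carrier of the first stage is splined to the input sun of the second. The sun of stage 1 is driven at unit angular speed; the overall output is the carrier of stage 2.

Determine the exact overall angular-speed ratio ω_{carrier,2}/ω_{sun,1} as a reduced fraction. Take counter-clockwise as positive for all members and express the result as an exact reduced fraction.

Stage 1: N_ring = 21 + 2·19 = 59
Stage 1: 21(ω_s−ω_c) = −59(ω_r−ω_c),  ω_r=0, ω_s=1
Stage 1: 21(1−ω_c) = −59(0−ω_c)  ⇒  80ω_c = 21  ⇒  ω_c = 21/80
  ⇒ ω_c¹/ω_s¹ = 21/80
Stage 2: N_ring = 16 + 2·29 = 74
Stage 2: 16(ω_s−ω_c) = −74(ω_r−ω_c),  ω_r=0, ω_s=1
Stage 2: 16(1−ω_c) = −74(0−ω_c)  ⇒  90ω_c = 16  ⇒  ω_c = 8/45
  ⇒ ω_c²/ω_s² = 8/45
Coupling ω_s² = ω_c¹ ⇒ overall = 21/80 × 8/45 = 7/150

7/150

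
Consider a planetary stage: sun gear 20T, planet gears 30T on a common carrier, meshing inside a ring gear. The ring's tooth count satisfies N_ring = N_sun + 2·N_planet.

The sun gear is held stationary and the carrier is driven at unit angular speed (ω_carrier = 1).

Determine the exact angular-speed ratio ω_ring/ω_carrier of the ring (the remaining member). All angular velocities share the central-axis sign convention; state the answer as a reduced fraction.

N_ring = 20 + 2·30 = 80
20(ω_s−ω_c) = −80(ω_r−ω_c),  ω_s=0, ω_c=1
ω_r = 1 − (20/80)(0−1) = 5/4
ω_r/ω_c = 5/4

5/4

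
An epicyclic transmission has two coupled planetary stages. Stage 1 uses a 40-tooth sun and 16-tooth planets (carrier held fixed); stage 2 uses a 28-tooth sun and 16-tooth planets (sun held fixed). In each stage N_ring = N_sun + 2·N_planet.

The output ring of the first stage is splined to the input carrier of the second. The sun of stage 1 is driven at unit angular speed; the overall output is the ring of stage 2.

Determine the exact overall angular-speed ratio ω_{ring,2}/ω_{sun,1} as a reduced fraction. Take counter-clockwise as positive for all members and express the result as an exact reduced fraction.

Stage 1: N_ring = 40 + 2·16 = 72
Stage 1: 40(ω_s−ω_c) = −72(ω_r−ω_c),  ω_c=0, ω_s=1
Stage 1: ω_r = 0 − (40/72)(1−0) = -5/9
  ⇒ ω_r¹/ω_s¹ = -5/9
Stage 2: N_ring = 28 + 2·16 = 60
Stage 2: 28(ω_s−ω_c) = −60(ω_r−ω_c),  ω_s=0, ω_c=1
Stage 2: ω_r = 1 − (28/60)(0−1) = 22/15
  ⇒ ω_r²/ω_c² = 22/15
Coupling ω_c² = ω_r¹ ⇒ overall = -5/9 × 22/15 = -22/27

-22/27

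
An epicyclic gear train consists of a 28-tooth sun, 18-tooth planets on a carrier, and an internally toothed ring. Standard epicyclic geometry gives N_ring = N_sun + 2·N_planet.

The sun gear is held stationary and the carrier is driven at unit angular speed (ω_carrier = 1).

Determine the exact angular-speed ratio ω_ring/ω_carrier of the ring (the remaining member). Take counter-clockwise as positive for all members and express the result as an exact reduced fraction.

23/16

N_ring = 28 + 2·18 = 64
28(ω_s−ω_c) = −64(ω_r−ω_c),  ω_s=0, ω_c=1
ω_r = 1 − (28/64)(0−1) = 23/16
ω_r/ω_c = 23/16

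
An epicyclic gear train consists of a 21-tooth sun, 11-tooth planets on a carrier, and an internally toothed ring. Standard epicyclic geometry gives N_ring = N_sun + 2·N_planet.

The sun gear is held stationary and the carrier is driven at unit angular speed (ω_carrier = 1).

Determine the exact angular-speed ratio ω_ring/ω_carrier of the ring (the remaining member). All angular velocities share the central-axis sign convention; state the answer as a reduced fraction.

N_ring = 21 + 2·11 = 43
21(ω_s−ω_c) = −43(ω_r−ω_c),  ω_s=0, ω_c=1
ω_r = 1 − (21/43)(0−1) = 64/43
ω_r/ω_c = 64/43

64/43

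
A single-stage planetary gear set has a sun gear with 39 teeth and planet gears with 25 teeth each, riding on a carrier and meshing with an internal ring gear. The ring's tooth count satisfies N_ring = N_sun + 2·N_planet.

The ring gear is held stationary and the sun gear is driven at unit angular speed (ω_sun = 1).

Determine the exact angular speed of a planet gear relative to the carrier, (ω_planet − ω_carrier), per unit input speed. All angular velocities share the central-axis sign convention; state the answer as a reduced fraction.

-3471/3200

N_ring = 39 + 2·25 = 89
39(ω_s−ω_c) = −89(ω_r−ω_c),  ω_r=0, ω_s=1
39(1−ω_c) = −89(0−ω_c)  ⇒  128ω_c = 39  ⇒  ω_c = 39/128
sun–planet: 39·(1−39/128) = −25·(ω_p−ω_c)  ⇒  ω_p−ω_c = −(39/25)·(89/128) = -3471/3200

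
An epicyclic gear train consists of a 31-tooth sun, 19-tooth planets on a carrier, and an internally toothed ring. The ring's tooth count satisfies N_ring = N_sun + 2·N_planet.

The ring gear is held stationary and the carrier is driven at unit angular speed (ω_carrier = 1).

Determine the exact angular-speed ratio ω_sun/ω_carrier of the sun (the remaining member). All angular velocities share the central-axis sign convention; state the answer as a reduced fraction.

100/31

N_ring = 31 + 2·19 = 69
31(ω_s−ω_c) = −69(ω_r−ω_c),  ω_r=0, ω_c=1
ω_s = 1 − (69/31)(0−1) = 100/31
ω_s/ω_c = 100/31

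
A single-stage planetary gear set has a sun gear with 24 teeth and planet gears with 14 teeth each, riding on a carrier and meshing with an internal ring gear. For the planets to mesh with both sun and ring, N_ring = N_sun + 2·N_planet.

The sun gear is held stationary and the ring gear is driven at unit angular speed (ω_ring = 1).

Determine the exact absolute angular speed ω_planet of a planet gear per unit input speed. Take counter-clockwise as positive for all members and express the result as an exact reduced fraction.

N_ring = 24 + 2·14 = 52
24(ω_s−ω_c) = −52(ω_r−ω_c),  ω_s=0, ω_r=1
24(0−ω_c) = −52(1−ω_c)  ⇒  76ω_c = 52  ⇒  ω_c = 13/19
sun–planet: 24·(0−13/19) = −14·(ω_p−ω_c)  ⇒  ω_p−ω_c = −(24/14)·(-13/19) = 156/133
ω_p = 13/19 + 156/133 = 13/7

13/7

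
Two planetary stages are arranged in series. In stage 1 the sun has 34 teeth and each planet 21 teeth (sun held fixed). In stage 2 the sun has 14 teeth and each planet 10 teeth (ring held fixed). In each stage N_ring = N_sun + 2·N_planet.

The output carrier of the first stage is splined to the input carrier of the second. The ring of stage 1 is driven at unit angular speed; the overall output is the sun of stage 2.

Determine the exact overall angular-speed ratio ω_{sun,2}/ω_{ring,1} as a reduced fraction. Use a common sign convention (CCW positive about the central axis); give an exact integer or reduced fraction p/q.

912/385

Stage 1: N_ring = 34 + 2·21 = 76
Stage 1: 34(ω_s−ω_c) = −76(ω_r−ω_c),  ω_s=0, ω_r=1
Stage 1: 34(0−ω_c) = −76(1−ω_c)  ⇒  110ω_c = 76  ⇒  ω_c = 38/55
  ⇒ ω_c¹/ω_r¹ = 38/55
Stage 2: N_ring = 14 + 2·10 = 34
Stage 2: 14(ω_s−ω_c) = −34(ω_r−ω_c),  ω_r=0, ω_c=1
Stage 2: ω_s = 1 − (34/14)(0−1) = 24/7
  ⇒ ω_s²/ω_c² = 24/7
Coupling ω_c² = ω_c¹ ⇒ overall = 38/55 × 24/7 = 912/385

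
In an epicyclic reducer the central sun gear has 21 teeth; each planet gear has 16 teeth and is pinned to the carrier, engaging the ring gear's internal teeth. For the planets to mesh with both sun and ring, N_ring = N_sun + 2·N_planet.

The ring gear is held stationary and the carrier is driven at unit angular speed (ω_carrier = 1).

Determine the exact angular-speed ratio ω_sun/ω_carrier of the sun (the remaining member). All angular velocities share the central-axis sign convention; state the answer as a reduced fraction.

N_ring = 21 + 2·16 = 53
21(ω_s−ω_c) = −53(ω_r−ω_c),  ω_r=0, ω_c=1
ω_s = 1 − (53/21)(0−1) = 74/21
ω_s/ω_c = 74/21

74/21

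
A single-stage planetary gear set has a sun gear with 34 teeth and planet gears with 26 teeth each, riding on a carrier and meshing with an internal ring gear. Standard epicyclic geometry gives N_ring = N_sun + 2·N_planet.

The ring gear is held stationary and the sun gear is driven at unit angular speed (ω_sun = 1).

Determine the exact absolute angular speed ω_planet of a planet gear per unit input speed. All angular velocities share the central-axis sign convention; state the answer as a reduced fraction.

-17/26

N_ring = 34 + 2·26 = 86
34(ω_s−ω_c) = −86(ω_r−ω_c),  ω_r=0, ω_s=1
34(1−ω_c) = −86(0−ω_c)  ⇒  120ω_c = 34  ⇒  ω_c = 17/60
sun–planet: 34·(1−17/60) = −26·(ω_p−ω_c)  ⇒  ω_p−ω_c = −(34/26)·(43/60) = -731/780
ω_p = 17/60 − 731/780 = -17/26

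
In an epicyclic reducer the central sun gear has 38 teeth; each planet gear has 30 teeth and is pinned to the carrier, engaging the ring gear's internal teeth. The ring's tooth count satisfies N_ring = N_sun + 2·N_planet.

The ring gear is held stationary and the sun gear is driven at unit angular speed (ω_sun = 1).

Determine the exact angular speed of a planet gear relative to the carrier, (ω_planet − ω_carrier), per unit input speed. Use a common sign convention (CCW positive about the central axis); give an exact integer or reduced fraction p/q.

-931/1020

N_ring = 38 + 2·30 = 98
38(ω_s−ω_c) = −98(ω_r−ω_c),  ω_r=0, ω_s=1
38(1−ω_c) = −98(0−ω_c)  ⇒  136ω_c = 38  ⇒  ω_c = 19/68
sun–planet: 38·(1−19/68) = −30·(ω_p−ω_c)  ⇒  ω_p−ω_c = −(38/30)·(49/68) = -931/1020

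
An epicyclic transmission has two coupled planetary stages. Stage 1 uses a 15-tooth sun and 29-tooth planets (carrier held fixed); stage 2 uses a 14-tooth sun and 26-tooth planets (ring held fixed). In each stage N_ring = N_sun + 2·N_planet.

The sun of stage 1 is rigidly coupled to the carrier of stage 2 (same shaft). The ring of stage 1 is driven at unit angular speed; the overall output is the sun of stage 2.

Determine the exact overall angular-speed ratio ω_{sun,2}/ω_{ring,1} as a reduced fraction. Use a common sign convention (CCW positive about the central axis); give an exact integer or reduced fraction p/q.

Stage 1: N_ring = 15 + 2·29 = 73
Stage 1: 15(ω_s−ω_c) = −73(ω_r−ω_c),  ω_c=0, ω_r=1
Stage 1: ω_s = 0 − (73/15)(1−0) = -73/15
  ⇒ ω_s¹/ω_r¹ = -73/15
Stage 2: N_ring = 14 + 2·26 = 66
Stage 2: 14(ω_s−ω_c) = −66(ω_r−ω_c),  ω_r=0, ω_c=1
Stage 2: ω_s = 1 − (66/14)(0−1) = 40/7
  ⇒ ω_s²/ω_c² = 40/7
Coupling ω_c² = ω_s¹ ⇒ overall = -73/15 × 40/7 = -584/21

-584/21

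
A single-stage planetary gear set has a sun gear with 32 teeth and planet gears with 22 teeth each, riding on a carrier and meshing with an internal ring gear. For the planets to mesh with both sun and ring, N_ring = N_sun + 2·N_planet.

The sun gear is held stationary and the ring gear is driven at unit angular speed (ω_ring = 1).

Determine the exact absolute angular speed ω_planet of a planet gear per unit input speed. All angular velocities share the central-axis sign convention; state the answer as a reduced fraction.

N_ring = 32 + 2·22 = 76
32(ω_s−ω_c) = −76(ω_r−ω_c),  ω_s=0, ω_r=1
32(0−ω_c) = −76(1−ω_c)  ⇒  108ω_c = 76  ⇒  ω_c = 19/27
sun–planet: 32·(0−19/27) = −22·(ω_p−ω_c)  ⇒  ω_p−ω_c = −(32/22)·(-19/27) = 304/297
ω_p = 19/27 + 304/297 = 19/11

19/11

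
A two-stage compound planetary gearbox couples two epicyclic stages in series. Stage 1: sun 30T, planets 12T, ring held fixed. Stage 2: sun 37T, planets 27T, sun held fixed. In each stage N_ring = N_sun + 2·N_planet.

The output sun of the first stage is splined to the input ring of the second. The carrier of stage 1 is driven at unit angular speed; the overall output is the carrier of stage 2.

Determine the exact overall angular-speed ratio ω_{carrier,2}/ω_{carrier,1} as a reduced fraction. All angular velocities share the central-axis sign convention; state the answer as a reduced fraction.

Stage 1: N_ring = 30 + 2·12 = 54
Stage 1: 30(ω_s−ω_c) = −54(ω_r−ω_c),  ω_r=0, ω_c=1
Stage 1: ω_s = 1 − (54/30)(0−1) = 14/5
  ⇒ ω_s¹/ω_c¹ = 14/5
Stage 2: N_ring = 37 + 2·27 = 91
Stage 2: 37(ω_s−ω_c) = −91(ω_r−ω_c),  ω_s=0, ω_r=1
Stage 2: 37(0−ω_c) = −91(1−ω_c)  ⇒  128ω_c = 91  ⇒  ω_c = 91/128
  ⇒ ω_c²/ω_r² = 91/128
Coupling ω_r² = ω_s¹ ⇒ overall = 14/5 × 91/128 = 637/320

637/320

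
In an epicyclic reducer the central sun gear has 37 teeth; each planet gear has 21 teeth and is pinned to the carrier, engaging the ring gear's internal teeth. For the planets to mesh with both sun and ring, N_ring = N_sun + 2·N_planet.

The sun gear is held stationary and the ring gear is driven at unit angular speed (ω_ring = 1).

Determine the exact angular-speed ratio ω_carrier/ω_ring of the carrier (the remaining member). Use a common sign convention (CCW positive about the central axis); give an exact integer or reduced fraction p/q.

N_ring = 37 + 2·21 = 79
37(ω_s−ω_c) = −79(ω_r−ω_c),  ω_s=0, ω_r=1
37(0−ω_c) = −79(1−ω_c)  ⇒  116ω_c = 79  ⇒  ω_c = 79/116
ω_c/ω_r = 79/116

79/116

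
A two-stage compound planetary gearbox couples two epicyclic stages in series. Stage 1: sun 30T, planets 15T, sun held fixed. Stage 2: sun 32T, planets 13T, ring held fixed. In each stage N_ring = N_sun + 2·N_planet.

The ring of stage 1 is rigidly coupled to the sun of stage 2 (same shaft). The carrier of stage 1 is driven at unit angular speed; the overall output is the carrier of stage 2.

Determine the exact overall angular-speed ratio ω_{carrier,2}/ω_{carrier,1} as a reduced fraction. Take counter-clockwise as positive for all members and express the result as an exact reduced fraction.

8/15

Stage 1: N_ring = 30 + 2·15 = 60
Stage 1: 30(ω_s−ω_c) = −60(ω_r−ω_c),  ω_s=0, ω_c=1
Stage 1: ω_r = 1 − (30/60)(0−1) = 3/2
  ⇒ ω_r¹/ω_c¹ = 3/2
Stage 2: N_ring = 32 + 2·13 = 58
Stage 2: 32(ω_s−ω_c) = −58(ω_r−ω_c),  ω_r=0, ω_s=1
Stage 2: 32(1−ω_c) = −58(0−ω_c)  ⇒  90ω_c = 32  ⇒  ω_c = 16/45
  ⇒ ω_c²/ω_s² = 16/45
Coupling ω_s² = ω_r¹ ⇒ overall = 3/2 × 16/45 = 8/15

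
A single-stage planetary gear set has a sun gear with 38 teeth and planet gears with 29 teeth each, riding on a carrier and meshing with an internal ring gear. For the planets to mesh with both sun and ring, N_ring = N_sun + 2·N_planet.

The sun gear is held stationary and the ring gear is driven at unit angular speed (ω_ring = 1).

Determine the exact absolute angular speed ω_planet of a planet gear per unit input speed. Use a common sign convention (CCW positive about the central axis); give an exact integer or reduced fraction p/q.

N_ring = 38 + 2·29 = 96
38(ω_s−ω_c) = −96(ω_r−ω_c),  ω_s=0, ω_r=1
38(0−ω_c) = −96(1−ω_c)  ⇒  134ω_c = 96  ⇒  ω_c = 48/67
sun–planet: 38·(0−48/67) = −29·(ω_p−ω_c)  ⇒  ω_p−ω_c = −(38/29)·(-48/67) = 1824/1943
ω_p = 48/67 + 1824/1943 = 48/29

48/29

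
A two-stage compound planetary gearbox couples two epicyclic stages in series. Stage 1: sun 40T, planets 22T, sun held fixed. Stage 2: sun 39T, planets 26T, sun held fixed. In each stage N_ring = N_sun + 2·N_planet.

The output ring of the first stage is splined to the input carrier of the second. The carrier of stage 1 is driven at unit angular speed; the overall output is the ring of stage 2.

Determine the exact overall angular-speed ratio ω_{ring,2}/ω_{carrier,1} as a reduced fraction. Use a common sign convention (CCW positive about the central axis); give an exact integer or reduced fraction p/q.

310/147

Stage 1: N_ring = 40 + 2·22 = 84
Stage 1: 40(ω_s−ω_c) = −84(ω_r−ω_c),  ω_s=0, ω_c=1
Stage 1: ω_r = 1 − (40/84)(0−1) = 31/21
  ⇒ ω_r¹/ω_c¹ = 31/21
Stage 2: N_ring = 39 + 2·26 = 91
Stage 2: 39(ω_s−ω_c) = −91(ω_r−ω_c),  ω_s=0, ω_c=1
Stage 2: ω_r = 1 − (39/91)(0−1) = 10/7
  ⇒ ω_r²/ω_c² = 10/7
Coupling ω_c² = ω_r¹ ⇒ overall = 31/21 × 10/7 = 310/147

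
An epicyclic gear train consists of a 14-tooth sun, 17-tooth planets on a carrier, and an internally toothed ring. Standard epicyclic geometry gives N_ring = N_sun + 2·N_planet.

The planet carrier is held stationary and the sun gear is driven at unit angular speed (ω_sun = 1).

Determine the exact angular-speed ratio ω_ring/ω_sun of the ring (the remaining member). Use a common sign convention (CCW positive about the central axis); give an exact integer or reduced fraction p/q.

-7/24

N_ring = 14 + 2·17 = 48
14(ω_s−ω_c) = −48(ω_r−ω_c),  ω_c=0, ω_s=1
ω_r = 0 − (14/48)(1−0) = -7/24
ω_r/ω_s = -7/24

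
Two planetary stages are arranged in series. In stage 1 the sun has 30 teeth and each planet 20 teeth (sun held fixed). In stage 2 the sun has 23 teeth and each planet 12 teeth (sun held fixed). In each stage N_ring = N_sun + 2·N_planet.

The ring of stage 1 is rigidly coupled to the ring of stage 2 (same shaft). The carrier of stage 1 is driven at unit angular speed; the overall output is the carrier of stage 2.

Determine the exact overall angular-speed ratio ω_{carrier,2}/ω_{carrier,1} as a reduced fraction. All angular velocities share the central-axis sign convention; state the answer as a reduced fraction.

47/49

Stage 1: N_ring = 30 + 2·20 = 70
Stage 1: 30(ω_s−ω_c) = −70(ω_r−ω_c),  ω_s=0, ω_c=1
Stage 1: ω_r = 1 − (30/70)(0−1) = 10/7
  ⇒ ω_r¹/ω_c¹ = 10/7
Stage 2: N_ring = 23 + 2·12 = 47
Stage 2: 23(ω_s−ω_c) = −47(ω_r−ω_c),  ω_s=0, ω_r=1
Stage 2: 23(0−ω_c) = −47(1−ω_c)  ⇒  70ω_c = 47  ⇒  ω_c = 47/70
  ⇒ ω_c²/ω_r² = 47/70
Coupling ω_r² = ω_r¹ ⇒ overall = 10/7 × 47/70 = 47/49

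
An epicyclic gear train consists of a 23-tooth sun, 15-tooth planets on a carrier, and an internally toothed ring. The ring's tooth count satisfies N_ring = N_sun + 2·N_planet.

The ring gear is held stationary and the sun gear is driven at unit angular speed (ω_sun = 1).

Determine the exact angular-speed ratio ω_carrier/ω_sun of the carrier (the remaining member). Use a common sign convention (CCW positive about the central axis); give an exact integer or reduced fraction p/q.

23/76

N_ring = 23 + 2·15 = 53
23(ω_s−ω_c) = −53(ω_r−ω_c),  ω_r=0, ω_s=1
23(1−ω_c) = −53(0−ω_c)  ⇒  76ω_c = 23  ⇒  ω_c = 23/76
ω_c/ω_s = 23/76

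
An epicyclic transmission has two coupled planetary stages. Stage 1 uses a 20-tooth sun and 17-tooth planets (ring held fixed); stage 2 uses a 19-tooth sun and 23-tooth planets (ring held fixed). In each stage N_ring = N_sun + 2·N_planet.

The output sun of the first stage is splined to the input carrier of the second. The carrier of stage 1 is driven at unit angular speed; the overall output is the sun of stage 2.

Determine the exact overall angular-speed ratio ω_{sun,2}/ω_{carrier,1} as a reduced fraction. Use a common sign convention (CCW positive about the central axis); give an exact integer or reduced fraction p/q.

1554/95

Stage 1: N_ring = 20 + 2·17 = 54
Stage 1: 20(ω_s−ω_c) = −54(ω_r−ω_c),  ω_r=0, ω_c=1
Stage 1: ω_s = 1 − (54/20)(0−1) = 37/10
  ⇒ ω_s¹/ω_c¹ = 37/10
Stage 2: N_ring = 19 + 2·23 = 65
Stage 2: 19(ω_s−ω_c) = −65(ω_r−ω_c),  ω_r=0, ω_c=1
Stage 2: ω_s = 1 − (65/19)(0−1) = 84/19
  ⇒ ω_s²/ω_c² = 84/19
Coupling ω_c² = ω_s¹ ⇒ overall = 37/10 × 84/19 = 1554/95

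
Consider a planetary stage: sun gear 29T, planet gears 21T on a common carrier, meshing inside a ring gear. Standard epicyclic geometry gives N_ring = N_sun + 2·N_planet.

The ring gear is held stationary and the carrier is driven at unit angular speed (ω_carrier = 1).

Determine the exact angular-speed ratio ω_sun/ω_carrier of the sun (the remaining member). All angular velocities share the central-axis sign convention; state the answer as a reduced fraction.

100/29

N_ring = 29 + 2·21 = 71
29(ω_s−ω_c) = −71(ω_r−ω_c),  ω_r=0, ω_c=1
ω_s = 1 − (71/29)(0−1) = 100/29
ω_s/ω_c = 100/29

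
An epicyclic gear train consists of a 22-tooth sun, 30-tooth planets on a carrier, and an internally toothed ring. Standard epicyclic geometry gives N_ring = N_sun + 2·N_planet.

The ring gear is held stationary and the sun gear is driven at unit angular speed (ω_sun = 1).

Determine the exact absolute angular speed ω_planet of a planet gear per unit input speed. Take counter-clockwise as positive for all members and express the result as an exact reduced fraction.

N_ring = 22 + 2·30 = 82
22(ω_s−ω_c) = −82(ω_r−ω_c),  ω_r=0, ω_s=1
22(1−ω_c) = −82(0−ω_c)  ⇒  104ω_c = 22  ⇒  ω_c = 11/52
sun–planet: 22·(1−11/52) = −30·(ω_p−ω_c)  ⇒  ω_p−ω_c = −(22/30)·(41/52) = -451/780
ω_p = 11/52 − 451/780 = -11/30

-11/30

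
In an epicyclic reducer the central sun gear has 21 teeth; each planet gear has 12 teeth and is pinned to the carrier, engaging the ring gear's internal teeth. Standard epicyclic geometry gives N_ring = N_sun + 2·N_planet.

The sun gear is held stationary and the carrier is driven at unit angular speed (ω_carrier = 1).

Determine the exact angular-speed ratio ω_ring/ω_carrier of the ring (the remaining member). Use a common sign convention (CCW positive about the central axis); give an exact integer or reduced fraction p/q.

22/15

N_ring = 21 + 2·12 = 45
21(ω_s−ω_c) = −45(ω_r−ω_c),  ω_s=0, ω_c=1
ω_r = 1 − (21/45)(0−1) = 22/15
ω_r/ω_c = 22/15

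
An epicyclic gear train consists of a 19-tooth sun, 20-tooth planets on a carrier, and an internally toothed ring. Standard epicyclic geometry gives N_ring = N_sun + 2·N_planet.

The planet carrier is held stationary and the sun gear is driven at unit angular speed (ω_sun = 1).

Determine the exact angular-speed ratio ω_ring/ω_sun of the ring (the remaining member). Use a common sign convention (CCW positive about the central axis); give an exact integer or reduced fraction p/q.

N_ring = 19 + 2·20 = 59
19(ω_s−ω_c) = −59(ω_r−ω_c),  ω_c=0, ω_s=1
ω_r = 0 − (19/59)(1−0) = -19/59
ω_r/ω_s = -19/59

-19/59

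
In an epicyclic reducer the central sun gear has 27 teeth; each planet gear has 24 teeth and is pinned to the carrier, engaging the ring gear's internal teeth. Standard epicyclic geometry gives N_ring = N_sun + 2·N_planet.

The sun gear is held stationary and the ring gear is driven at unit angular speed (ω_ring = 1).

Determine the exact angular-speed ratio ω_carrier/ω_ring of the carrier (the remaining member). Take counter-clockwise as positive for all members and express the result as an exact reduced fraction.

N_ring = 27 + 2·24 = 75
27(ω_s−ω_c) = −75(ω_r−ω_c),  ω_s=0, ω_r=1
27(0−ω_c) = −75(1−ω_c)  ⇒  102ω_c = 75  ⇒  ω_c = 25/34
ω_c/ω_r = 25/34

25/34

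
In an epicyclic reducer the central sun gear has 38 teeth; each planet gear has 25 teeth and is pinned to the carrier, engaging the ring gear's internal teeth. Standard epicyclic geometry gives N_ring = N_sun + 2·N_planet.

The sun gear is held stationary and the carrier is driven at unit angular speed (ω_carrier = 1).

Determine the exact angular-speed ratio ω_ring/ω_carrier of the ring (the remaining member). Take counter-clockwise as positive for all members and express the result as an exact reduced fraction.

63/44

N_ring = 38 + 2·25 = 88
38(ω_s−ω_c) = −88(ω_r−ω_c),  ω_s=0, ω_c=1
ω_r = 1 − (38/88)(0−1) = 63/44
ω_r/ω_c = 63/44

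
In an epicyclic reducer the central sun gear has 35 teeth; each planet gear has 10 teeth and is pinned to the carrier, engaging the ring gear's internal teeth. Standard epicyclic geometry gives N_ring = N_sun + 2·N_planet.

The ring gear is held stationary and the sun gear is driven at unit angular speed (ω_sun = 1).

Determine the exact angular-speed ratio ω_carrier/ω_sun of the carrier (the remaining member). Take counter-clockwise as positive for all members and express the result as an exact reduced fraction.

7/18

N_ring = 35 + 2·10 = 55
35(ω_s−ω_c) = −55(ω_r−ω_c),  ω_r=0, ω_s=1
35(1−ω_c) = −55(0−ω_c)  ⇒  90ω_c = 35  ⇒  ω_c = 7/18
ω_c/ω_s = 7/18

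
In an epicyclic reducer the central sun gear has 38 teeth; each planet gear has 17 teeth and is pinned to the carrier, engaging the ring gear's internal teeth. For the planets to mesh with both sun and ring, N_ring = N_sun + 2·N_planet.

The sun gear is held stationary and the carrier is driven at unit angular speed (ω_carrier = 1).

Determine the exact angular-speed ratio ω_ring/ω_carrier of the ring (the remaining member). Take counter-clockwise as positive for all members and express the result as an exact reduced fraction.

55/36

N_ring = 38 + 2·17 = 72
38(ω_s−ω_c) = −72(ω_r−ω_c),  ω_s=0, ω_c=1
ω_r = 1 − (38/72)(0−1) = 55/36
ω_r/ω_c = 55/36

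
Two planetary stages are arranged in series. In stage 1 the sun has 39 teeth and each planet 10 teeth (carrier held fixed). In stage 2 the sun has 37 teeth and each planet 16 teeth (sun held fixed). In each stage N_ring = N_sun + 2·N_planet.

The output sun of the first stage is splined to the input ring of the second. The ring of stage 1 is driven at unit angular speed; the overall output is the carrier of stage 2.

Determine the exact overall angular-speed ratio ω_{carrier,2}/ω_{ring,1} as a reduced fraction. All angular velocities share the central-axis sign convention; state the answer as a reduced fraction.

-1357/1378

Stage 1: N_ring = 39 + 2·10 = 59
Stage 1: 39(ω_s−ω_c) = −59(ω_r−ω_c),  ω_c=0, ω_r=1
Stage 1: ω_s = 0 − (59/39)(1−0) = -59/39
  ⇒ ω_s¹/ω_r¹ = -59/39
Stage 2: N_ring = 37 + 2·16 = 69
Stage 2: 37(ω_s−ω_c) = −69(ω_r−ω_c),  ω_s=0, ω_r=1
Stage 2: 37(0−ω_c) = −69(1−ω_c)  ⇒  106ω_c = 69  ⇒  ω_c = 69/106
  ⇒ ω_c²/ω_r² = 69/106
Coupling ω_r² = ω_s¹ ⇒ overall = -59/39 × 69/106 = -1357/1378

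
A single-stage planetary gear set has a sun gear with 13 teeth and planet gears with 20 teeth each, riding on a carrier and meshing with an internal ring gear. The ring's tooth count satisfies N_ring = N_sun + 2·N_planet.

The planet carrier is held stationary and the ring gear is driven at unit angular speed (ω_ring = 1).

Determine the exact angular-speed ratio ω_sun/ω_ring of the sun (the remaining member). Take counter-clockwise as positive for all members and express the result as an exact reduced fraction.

N_ring = 13 + 2·20 = 53
13(ω_s−ω_c) = −53(ω_r−ω_c),  ω_c=0, ω_r=1
ω_s = 0 − (53/13)(1−0) = -53/13
ω_s/ω_r = -53/13

-53/13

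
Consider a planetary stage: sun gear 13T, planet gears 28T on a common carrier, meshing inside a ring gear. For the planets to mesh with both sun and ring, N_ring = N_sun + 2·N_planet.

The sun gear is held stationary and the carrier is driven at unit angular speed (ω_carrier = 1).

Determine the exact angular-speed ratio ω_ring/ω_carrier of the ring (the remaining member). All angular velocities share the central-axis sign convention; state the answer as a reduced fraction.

N_ring = 13 + 2·28 = 69
13(ω_s−ω_c) = −69(ω_r−ω_c),  ω_s=0, ω_c=1
ω_r = 1 − (13/69)(0−1) = 82/69
ω_r/ω_c = 82/69

82/69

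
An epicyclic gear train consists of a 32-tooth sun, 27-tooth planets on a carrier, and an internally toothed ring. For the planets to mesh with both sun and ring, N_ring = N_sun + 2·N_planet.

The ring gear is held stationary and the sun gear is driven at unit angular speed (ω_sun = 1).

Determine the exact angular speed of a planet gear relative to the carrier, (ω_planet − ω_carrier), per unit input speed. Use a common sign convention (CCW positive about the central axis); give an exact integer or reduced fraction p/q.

N_ring = 32 + 2·27 = 86
32(ω_s−ω_c) = −86(ω_r−ω_c),  ω_r=0, ω_s=1
32(1−ω_c) = −86(0−ω_c)  ⇒  118ω_c = 32  ⇒  ω_c = 16/59
sun–planet: 32·(1−16/59) = −27·(ω_p−ω_c)  ⇒  ω_p−ω_c = −(32/27)·(43/59) = -1376/1593

-1376/1593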